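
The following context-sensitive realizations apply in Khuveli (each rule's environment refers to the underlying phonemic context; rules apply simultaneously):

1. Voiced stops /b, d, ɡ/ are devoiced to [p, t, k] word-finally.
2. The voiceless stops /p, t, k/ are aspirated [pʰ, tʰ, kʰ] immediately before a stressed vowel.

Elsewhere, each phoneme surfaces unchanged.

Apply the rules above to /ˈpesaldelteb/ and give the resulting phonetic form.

[ˈpʰesaldeltep]

/p/ (word-initial): immediately before a stressed vowel, so rule 2 applies → [pʰ].
/e/ (between /p/ and /s/): no rule targets it → [e].
/s/ (between /e/ and /a/): no rule targets it → [s].
/a/ (between /s/ and /l/) is unaffected → [a].
/l/ (between /a/ and /d/): no rule targets it → [l].
/d/ (between /l/ and /e/) is in the target of rule 1 but the environment (word-finally) is not met → [d].
/e/ — not in any rule's target class → [e].
/l/ (between /e/ and /t/) is unaffected → [l].
/t/ (between /l/ and /e/) fails the environment for rule 2, so it stays [t].
/e/ (between /t/ and /b/) is unaffected → [e].
/b/ (word-final): word-finally, so rule 1 applies → [p].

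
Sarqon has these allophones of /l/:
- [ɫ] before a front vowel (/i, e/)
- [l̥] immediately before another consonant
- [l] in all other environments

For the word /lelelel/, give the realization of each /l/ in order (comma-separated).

Occurrence 1 (position 1): before a front vowel (/i, e/) → [ɫ].
Occurrence 2 (position 3): before a front vowel (/i, e/) → [ɫ].
Occurrence 3 (position 5): before a front vowel (/i, e/) → [ɫ].
Occurrence 4 (position 7): no conditioning environment matches → elsewhere allophone [l].

[ɫ], [ɫ], [ɫ], [l]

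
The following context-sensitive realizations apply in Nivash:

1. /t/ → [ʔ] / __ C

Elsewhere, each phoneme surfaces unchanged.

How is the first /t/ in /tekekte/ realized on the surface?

[t]

/t/ (word-initial) fails the environment for rule 1, so it stays [t].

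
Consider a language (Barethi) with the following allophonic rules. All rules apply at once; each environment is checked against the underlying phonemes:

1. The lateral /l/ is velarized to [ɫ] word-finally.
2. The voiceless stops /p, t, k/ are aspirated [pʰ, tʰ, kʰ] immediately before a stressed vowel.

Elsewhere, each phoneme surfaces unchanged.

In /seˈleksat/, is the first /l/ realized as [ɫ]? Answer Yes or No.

/l/ (between /e/ and /e/): rule 1 targets it, but not word-finally → unchanged [l].
The actual realization is [l], not [ɫ].

No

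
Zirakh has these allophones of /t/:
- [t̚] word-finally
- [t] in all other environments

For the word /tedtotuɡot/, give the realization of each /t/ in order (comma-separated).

Occurrence 1 (position 1): no conditioning environment matches → elsewhere allophone [t].
Occurrence 2 (position 4): no conditioning environment matches → elsewhere allophone [t].
Occurrence 3 (position 6): no conditioning environment matches → elsewhere allophone [t].
Occurrence 4 (position 10): word-finally → [t̚].

[t], [t], [t], [t̚]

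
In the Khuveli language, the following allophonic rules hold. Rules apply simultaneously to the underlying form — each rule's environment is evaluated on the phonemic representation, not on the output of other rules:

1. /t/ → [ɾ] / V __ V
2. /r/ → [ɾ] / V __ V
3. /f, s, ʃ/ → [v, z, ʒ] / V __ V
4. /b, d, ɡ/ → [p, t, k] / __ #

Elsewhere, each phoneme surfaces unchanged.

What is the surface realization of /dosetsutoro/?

[dozetsuɾoɾo]

/d/ — word-initial; rule 4 does not apply here → [d].
/s/ (between /o/ and /e/) occurs between two vowels → [z] by rule 3.
/t/ (between /e/ and /s/) fails the environment for rule 1, so it stays [t].
/s/ — between /t/ and /u/; rule 3 does not apply here → [s].
Rule 1 applies to /t/ (between /u/ and /o/: between two vowels) → [ɾ].
/r/ — between /o/ and /o/, between two vowels — surfaces as [ɾ] (rule 2).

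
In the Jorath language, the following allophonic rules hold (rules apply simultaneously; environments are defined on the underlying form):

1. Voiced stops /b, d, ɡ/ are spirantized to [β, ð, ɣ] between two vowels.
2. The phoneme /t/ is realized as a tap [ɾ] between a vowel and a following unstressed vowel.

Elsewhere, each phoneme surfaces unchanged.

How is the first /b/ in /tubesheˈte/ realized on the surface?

/b/ meets the environment for rule 1 (between two vowels) → [β].

[β]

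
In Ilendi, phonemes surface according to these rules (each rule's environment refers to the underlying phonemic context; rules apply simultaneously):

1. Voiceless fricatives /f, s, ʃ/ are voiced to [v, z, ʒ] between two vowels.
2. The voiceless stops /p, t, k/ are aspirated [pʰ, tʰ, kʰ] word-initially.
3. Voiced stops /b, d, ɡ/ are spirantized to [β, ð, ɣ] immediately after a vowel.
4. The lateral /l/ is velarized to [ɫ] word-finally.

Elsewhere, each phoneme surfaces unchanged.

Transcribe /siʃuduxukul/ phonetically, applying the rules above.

[siʒuðuxukuɫ]

/s/ (word-initial): rule 1 targets it, but not between two vowels → unchanged [s].
/ʃ/ meets the environment for rule 1 (between two vowels) → [ʒ].
/d/ (between /u/ and /u/): immediately after a vowel, so rule 3 applies → [ð].
/k/ (between /u/ and /u/) is in the target of rule 2 but the environment (word-initially) is not met → [k].
/l/ (word-final): word-finally, so rule 4 applies → [ɫ].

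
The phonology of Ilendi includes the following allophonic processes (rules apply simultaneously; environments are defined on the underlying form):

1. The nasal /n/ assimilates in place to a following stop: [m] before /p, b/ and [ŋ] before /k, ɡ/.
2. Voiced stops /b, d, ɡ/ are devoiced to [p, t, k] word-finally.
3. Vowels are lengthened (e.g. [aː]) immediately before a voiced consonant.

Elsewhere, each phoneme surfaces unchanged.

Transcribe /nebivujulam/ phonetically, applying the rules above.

[neːbiːvuːjuːlaːm]

/n/ (word-initial) fails the environment for rule 1, so it stays [n].
/e/ meets the environment for rule 3 (before a voiced consonant) → [eː].
/b/ (between /e/ and /i/) is in the target of rule 2 but the environment (word-finally) is not met → [b].
Rule 3 applies to /i/ (between /b/ and /v/: before a voiced consonant) → [iː].
/v/ (between /i/ and /u/): no rule targets it → [v].
/u/ (between /v/ and /j/) occurs before a voiced consonant → [uː] by rule 3.
/j/ (between /u/ and /u/) is unaffected → [j].
/u/ — between /j/ and /l/, before a voiced consonant — surfaces as [uː] (rule 3).
/l/ — not in any rule's target class → [l].
/a/ meets the environment for rule 3 (before a voiced consonant) → [aː].
/m/ (word-final): no rule targets it → [m].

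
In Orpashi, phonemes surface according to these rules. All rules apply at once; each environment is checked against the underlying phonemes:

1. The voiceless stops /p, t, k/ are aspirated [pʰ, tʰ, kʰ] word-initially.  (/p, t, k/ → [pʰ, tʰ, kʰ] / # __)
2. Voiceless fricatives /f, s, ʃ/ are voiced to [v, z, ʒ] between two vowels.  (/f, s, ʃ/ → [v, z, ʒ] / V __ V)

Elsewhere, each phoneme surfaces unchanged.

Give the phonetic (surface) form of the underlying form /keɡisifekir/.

[kʰeɡizivekir]

Rule 1 applies to /k/ (word-initial: word-initially) → [kʰ].
/e/ stays [e].
/ɡ/ (between /e/ and /i/) is unaffected → [ɡ].
/i/ (between /ɡ/ and /s/) is unaffected → [i].
/s/ (between /i/ and /i/) occurs between two vowels → [z] by rule 2.
/i/ — not in any rule's target class → [i].
/f/ — between /i/ and /e/, between two vowels — surfaces as [v] (rule 2).
/e/ (between /f/ and /k/) is unaffected → [e].
/k/ — between /e/ and /i/; rule 1 does not apply here → [k].
/i/ (between /k/ and /r/) is unaffected → [i].
/r/ (word-final) is unaffected → [r].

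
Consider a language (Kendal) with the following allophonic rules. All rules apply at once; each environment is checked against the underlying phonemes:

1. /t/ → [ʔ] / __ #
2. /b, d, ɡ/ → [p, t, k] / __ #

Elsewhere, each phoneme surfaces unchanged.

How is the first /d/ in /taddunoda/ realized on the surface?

/d/ — between /a/ and /d/; rule 2 does not apply here → [d].

[d]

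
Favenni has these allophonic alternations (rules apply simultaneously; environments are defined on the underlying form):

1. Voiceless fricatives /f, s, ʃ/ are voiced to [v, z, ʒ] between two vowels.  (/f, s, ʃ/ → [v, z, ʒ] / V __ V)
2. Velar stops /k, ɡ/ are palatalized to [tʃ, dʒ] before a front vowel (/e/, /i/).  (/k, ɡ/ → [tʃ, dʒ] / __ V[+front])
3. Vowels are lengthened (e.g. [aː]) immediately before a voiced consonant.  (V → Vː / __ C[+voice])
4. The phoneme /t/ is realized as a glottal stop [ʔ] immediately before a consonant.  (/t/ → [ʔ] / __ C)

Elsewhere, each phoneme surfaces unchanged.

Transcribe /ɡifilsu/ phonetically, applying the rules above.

/ɡ/ — word-initial, before a front vowel — surfaces as [dʒ] (rule 2).
/i/ (between /ɡ/ and /f/): rule 3 targets it, but not before a voiced consonant → unchanged [i].
/f/ (between /i/ and /i/): between two vowels, so rule 1 applies → [v].
/i/ (between /f/ and /l/): before a voiced consonant, so rule 3 applies → [iː].
/l/ stays [l].
/s/ (between /l/ and /u/) is in the target of rule 1 but the environment (between two vowels) is not met → [s].
/u/ (word-final): rule 3 targets it, but not before a voiced consonant → unchanged [u].

[dʒiviːlsu]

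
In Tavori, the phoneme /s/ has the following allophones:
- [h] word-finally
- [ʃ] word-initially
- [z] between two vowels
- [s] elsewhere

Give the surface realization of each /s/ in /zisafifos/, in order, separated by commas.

Occurrence 1 (position 3): between two vowels → [z].
Occurrence 2 (position 9): word-finally → [h].

[z], [h]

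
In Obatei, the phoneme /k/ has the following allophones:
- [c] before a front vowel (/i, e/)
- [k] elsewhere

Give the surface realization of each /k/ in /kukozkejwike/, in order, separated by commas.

[k], [k], [c], [c]

Occurrence 1 (position 1): no conditioning environment matches → elsewhere allophone [k].
Occurrence 2 (position 3): no conditioning environment matches → elsewhere allophone [k].
Occurrence 3 (position 6): before a front vowel → [c].
Occurrence 4 (position 11): before a front vowel → [c].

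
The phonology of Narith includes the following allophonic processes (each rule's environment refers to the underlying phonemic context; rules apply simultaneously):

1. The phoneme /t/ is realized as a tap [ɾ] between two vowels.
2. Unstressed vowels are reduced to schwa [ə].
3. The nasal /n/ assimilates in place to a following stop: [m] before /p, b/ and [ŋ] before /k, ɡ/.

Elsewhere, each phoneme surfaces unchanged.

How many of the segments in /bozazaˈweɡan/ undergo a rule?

Segments that undergo a rule: /o/ → [ə] (rule 2); /a/ → [ə] (rule 2); /a/ → [ə] (rule 2); /a/ → [ə] (rule 2).
All other segments surface unchanged.

4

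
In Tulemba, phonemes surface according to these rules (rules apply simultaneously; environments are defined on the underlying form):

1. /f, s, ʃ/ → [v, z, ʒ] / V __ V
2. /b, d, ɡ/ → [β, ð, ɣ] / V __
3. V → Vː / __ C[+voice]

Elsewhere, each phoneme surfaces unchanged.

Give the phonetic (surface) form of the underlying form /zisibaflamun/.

/i/ (between /z/ and /s/) fails the environment for rule 3, so it stays [i].
/s/ meets the environment for rule 1 (between two vowels) → [z].
/i/ (between /s/ and /b/): before a voiced consonant, so rule 3 applies → [iː].
/b/ meets the environment for rule 2 (immediately after a vowel) → [β].
/a/ (between /b/ and /f/) fails the environment for rule 3, so it stays [a].
/f/ — between /a/ and /l/; rule 1 does not apply here → [f].
/a/ — between /l/ and /m/, before a voiced consonant — surfaces as [aː] (rule 3).
/u/ (between /m/ and /n/) occurs before a voiced consonant → [uː] by rule 3.

[ziziːβaflaːmuːn]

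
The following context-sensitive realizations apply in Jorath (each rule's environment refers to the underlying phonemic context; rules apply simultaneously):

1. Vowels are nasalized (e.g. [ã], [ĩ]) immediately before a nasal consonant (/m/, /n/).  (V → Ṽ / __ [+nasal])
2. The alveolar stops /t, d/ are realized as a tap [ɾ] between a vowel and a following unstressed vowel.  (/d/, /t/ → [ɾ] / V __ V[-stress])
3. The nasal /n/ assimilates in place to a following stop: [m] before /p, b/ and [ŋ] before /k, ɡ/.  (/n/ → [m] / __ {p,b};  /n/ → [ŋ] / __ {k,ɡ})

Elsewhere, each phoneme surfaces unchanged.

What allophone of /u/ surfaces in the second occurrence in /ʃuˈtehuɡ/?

[u]

/u/ (between /h/ and /ɡ/) fails the environment for rule 1, so it stays [u].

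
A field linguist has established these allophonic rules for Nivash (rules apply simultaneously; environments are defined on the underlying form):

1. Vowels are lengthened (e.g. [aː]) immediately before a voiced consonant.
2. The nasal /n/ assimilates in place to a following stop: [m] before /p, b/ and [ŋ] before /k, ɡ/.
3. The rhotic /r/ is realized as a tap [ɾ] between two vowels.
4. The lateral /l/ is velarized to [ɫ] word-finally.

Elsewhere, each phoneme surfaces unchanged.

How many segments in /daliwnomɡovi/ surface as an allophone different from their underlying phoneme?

4

Segments that undergo a rule: /a/ → [aː] (rule 1); /i/ → [iː] (rule 1); /o/ → [oː] (rule 1); /o/ → [oː] (rule 1).
All other segments surface unchanged.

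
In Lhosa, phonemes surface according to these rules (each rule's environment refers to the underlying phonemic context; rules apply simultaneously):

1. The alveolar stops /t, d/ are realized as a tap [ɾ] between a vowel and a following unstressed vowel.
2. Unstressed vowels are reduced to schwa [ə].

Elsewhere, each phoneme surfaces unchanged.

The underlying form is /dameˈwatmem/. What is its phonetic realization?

[dəməˈwatməm]

/d/ (word-initial) is in the target of rule 1 but the environment (between a vowel and a following unstressed vowel) is not met → [d].
/a/ (between /d/ and /m/): in an unstressed syllable, so rule 2 applies → [ə].
/m/ (between /a/ and /e/): no rule targets it → [m].
/e/ — between /m/ and /w/, in an unstressed syllable — surfaces as [ə] (rule 2).
/w/ — not in any rule's target class → [w].
/a/ (between /w/ and /t/): rule 2 targets it, but not in an unstressed syllable → unchanged [a].
/t/ (between /a/ and /m/): rule 1 targets it, but not between a vowel and a following unstressed vowel → unchanged [t].
/m/ — not in any rule's target class → [m].
/e/ meets the environment for rule 2 (in an unstressed syllable) → [ə].
/m/ (word-final) is unaffected → [m].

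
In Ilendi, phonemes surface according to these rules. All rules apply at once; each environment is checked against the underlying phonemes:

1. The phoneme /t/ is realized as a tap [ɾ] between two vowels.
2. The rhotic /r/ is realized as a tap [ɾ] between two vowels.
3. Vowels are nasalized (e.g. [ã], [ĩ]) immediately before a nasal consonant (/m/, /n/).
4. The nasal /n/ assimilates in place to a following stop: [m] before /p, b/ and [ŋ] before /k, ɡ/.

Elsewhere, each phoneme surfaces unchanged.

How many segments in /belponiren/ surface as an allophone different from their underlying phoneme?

3

Segments that undergo a rule: /o/ → [õ] (rule 3); /r/ → [ɾ] (rule 2); /e/ → [ẽ] (rule 3).
All other segments surface unchanged.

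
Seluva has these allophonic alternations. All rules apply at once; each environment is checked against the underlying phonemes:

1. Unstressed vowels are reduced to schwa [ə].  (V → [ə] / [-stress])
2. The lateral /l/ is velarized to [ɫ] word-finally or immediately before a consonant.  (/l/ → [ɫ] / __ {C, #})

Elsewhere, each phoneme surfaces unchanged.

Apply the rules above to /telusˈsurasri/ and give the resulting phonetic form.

[tələsˈsurəsrə]

/e/ meets the environment for rule 1 (in an unstressed syllable) → [ə].
/l/ — between /e/ and /u/; rule 2 does not apply here → [l].
/u/ — between /l/ and /s/, in an unstressed syllable — surfaces as [ə] (rule 1).
/u/ (between /s/ and /r/) fails the environment for rule 1, so it stays [u].
/a/ (between /r/ and /s/): in an unstressed syllable, so rule 1 applies → [ə].
/i/ — word-final, in an unstressed syllable — surfaces as [ə] (rule 1).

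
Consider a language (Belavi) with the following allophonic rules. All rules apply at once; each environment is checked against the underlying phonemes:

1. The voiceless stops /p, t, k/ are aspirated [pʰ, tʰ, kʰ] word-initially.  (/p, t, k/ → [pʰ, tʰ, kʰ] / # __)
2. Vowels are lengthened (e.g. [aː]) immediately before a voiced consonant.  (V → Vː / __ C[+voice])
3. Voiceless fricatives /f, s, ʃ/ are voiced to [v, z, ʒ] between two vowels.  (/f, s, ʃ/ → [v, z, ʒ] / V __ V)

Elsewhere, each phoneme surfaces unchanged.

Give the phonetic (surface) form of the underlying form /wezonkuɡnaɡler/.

/w/ (word-initial) is unaffected → [w].
/e/ meets the environment for rule 2 (before a voiced consonant) → [eː].
/z/ (between /e/ and /o/) is unaffected → [z].
Rule 2 applies to /o/ (between /z/ and /n/: before a voiced consonant) → [oː].
/n/ (between /o/ and /k/) is unaffected → [n].
/k/ (between /n/ and /u/) fails the environment for rule 1, so it stays [k].
Rule 2 applies to /u/ (between /k/ and /ɡ/: before a voiced consonant) → [uː].
/ɡ/ (between /u/ and /n/): no rule targets it → [ɡ].
/n/ (between /ɡ/ and /a/): no rule targets it → [n].
Rule 2 applies to /a/ (between /n/ and /ɡ/: before a voiced consonant) → [aː].
/ɡ/ — not in any rule's target class → [ɡ].
/l/ stays [l].
/e/ meets the environment for rule 2 (before a voiced consonant) → [eː].
/r/ stays [r].

[weːzoːnkuːɡnaːɡleːr]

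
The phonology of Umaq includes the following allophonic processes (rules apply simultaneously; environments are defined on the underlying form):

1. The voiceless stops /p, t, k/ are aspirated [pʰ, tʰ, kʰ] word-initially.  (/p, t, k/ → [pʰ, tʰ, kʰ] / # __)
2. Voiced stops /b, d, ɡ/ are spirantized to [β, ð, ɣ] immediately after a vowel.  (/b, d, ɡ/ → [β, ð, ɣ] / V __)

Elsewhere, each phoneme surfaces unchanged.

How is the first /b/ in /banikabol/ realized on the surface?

/b/ — word-initial; rule 2 does not apply here → [b].

[b]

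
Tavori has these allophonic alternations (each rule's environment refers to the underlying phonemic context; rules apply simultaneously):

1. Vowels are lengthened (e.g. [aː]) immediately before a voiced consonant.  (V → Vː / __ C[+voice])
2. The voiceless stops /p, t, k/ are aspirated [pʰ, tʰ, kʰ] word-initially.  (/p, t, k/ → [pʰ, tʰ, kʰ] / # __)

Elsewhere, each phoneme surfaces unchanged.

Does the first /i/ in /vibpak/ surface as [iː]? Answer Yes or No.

Yes

/i/ — between /v/ and /b/, before a voiced consonant — surfaces as [iː] (rule 1).
The actual realization is [iː], which matches [iː].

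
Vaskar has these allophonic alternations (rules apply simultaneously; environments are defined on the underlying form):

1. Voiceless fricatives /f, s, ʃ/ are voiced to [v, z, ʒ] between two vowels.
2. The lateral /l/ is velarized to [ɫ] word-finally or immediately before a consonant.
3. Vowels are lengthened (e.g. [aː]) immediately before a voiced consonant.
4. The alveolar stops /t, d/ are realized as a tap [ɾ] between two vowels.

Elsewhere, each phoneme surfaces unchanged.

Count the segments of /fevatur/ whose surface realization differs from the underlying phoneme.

3

Segments that undergo a rule: /e/ → [eː] (rule 3); /t/ → [ɾ] (rule 4); /u/ → [uː] (rule 3).
All other segments surface unchanged.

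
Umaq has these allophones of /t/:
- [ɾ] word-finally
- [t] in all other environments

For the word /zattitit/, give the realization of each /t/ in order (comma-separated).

[t], [t], [t], [ɾ]

Occurrence 1 (position 3): no conditioning environment matches → elsewhere allophone [t].
Occurrence 2 (position 4): no conditioning environment matches → elsewhere allophone [t].
Occurrence 3 (position 6): no conditioning environment matches → elsewhere allophone [t].
Occurrence 4 (position 8): word-finally → [ɾ].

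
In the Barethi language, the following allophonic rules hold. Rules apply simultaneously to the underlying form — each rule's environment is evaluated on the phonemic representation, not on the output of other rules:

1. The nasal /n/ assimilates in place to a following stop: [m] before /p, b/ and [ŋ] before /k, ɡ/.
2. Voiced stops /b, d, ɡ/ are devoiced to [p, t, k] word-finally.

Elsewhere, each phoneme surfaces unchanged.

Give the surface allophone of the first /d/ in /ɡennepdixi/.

[d]

/d/ — between /p/ and /i/; rule 2 does not apply here → [d].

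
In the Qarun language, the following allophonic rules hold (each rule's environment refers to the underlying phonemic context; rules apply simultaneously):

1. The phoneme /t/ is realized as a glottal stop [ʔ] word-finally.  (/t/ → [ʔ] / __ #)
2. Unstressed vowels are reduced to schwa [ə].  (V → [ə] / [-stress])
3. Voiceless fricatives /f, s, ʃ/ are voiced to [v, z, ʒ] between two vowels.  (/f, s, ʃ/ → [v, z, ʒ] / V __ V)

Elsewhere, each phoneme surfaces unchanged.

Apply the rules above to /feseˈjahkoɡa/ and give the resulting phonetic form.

[fəzəˈjahkəɡə]

/f/ (word-initial) fails the environment for rule 3, so it stays [f].
/e/ (between /f/ and /s/): in an unstressed syllable, so rule 2 applies → [ə].
/s/ (between /e/ and /e/) occurs between two vowels → [z] by rule 3.
/e/ (between /s/ and /j/) occurs in an unstressed syllable → [ə] by rule 2.
/j/ stays [j].
/a/ (between /j/ and /h/) is in the target of rule 2 but the environment (in an unstressed syllable) is not met → [a].
/h/ (between /a/ and /k/): no rule targets it → [h].
/k/ (between /h/ and /o/): no rule targets it → [k].
/o/ meets the environment for rule 2 (in an unstressed syllable) → [ə].
/ɡ/ stays [ɡ].
/a/ (word-final): in an unstressed syllable, so rule 2 applies → [ə].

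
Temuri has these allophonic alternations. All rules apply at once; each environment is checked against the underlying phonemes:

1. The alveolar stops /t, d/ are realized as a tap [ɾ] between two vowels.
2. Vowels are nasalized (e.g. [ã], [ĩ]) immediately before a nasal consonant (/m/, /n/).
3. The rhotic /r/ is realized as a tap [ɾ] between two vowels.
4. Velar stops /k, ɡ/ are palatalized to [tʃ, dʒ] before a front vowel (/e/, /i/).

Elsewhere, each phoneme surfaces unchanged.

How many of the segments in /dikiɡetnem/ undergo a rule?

Segments that undergo a rule: /k/ → [tʃ] (rule 4); /ɡ/ → [dʒ] (rule 4); /e/ → [ẽ] (rule 2).
All other segments surface unchanged.

3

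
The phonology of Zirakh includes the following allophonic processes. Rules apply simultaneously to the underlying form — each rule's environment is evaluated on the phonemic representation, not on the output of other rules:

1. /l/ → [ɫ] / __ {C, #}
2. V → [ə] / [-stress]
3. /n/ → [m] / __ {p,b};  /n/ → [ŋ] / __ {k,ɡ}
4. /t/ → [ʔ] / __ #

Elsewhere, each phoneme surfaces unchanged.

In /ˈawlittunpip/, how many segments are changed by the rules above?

Segments that undergo a rule: /i/ → [ə] (rule 2); /u/ → [ə] (rule 2); /n/ → [m] (rule 3); /i/ → [ə] (rule 2).
All other segments surface unchanged.

4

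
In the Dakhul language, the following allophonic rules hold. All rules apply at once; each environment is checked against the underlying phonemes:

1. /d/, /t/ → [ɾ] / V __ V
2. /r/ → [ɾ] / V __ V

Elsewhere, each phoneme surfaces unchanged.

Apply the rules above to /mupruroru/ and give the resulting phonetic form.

/m/ — not in any rule's target class → [m].
/u/ (between /m/ and /p/): no rule targets it → [u].
/p/ (between /u/ and /r/) is unaffected → [p].
/r/ (between /p/ and /u/) is in the target of rule 2 but the environment (between two vowels) is not met → [r].
/u/ (between /r/ and /r/) is unaffected → [u].
/r/ — between /u/ and /o/, between two vowels — surfaces as [ɾ] (rule 2).
/o/ — not in any rule's target class → [o].
Rule 2 applies to /r/ (between /o/ and /u/: between two vowels) → [ɾ].
/u/ (word-final): no rule targets it → [u].

[mupruɾoɾu]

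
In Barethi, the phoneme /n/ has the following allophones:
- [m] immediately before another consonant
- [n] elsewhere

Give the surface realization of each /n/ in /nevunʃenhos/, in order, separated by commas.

Occurrence 1 (position 1): no conditioning environment matches → elsewhere allophone [n].
Occurrence 2 (position 5): immediately before another consonant → [m].
Occurrence 3 (position 8): immediately before another consonant → [m].

[n], [m], [m]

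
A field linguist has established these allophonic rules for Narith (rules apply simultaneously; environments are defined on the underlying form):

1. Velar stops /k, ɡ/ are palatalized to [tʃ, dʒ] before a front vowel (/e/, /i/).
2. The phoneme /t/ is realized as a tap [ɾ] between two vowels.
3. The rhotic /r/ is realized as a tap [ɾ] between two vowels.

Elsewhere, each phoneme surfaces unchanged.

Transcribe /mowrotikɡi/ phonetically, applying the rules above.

/m/ stays [m].
/o/ (between /m/ and /w/) is unaffected → [o].
/w/ — not in any rule's target class → [w].
/r/ (between /w/ and /o/) is in the target of rule 3 but the environment (between two vowels) is not met → [r].
/o/ — not in any rule's target class → [o].
/t/ (between /o/ and /i/) occurs between two vowels → [ɾ] by rule 2.
/i/ stays [i].
/k/ (between /i/ and /ɡ/) is in the target of rule 1 but the environment (before a front vowel) is not met → [k].
/ɡ/ (between /k/ and /i/) occurs before a front vowel → [dʒ] by rule 1.
/i/ — not in any rule's target class → [i].

[mowroɾikdʒi]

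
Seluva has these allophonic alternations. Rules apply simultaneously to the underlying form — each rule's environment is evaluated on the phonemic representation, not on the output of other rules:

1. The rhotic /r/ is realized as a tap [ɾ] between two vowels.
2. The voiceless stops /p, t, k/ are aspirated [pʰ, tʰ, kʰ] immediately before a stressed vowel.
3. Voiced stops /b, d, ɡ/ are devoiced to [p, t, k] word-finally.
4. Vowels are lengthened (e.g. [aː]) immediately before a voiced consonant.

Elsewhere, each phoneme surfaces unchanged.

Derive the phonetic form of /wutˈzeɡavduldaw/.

[wutˈzeːɡaːvduːldaːw]

/w/ — not in any rule's target class → [w].
/u/ (between /w/ and /t/) is in the target of rule 4 but the environment (before a voiced consonant) is not met → [u].
/t/ (between /u/ and /z/) is in the target of rule 2 but the environment (immediately before a stressed vowel) is not met → [t].
/z/ stays [z].
/e/ meets the environment for rule 4 (before a voiced consonant) → [eː].
/ɡ/ — between /e/ and /a/; rule 3 does not apply here → [ɡ].
/a/ (between /ɡ/ and /v/): before a voiced consonant, so rule 4 applies → [aː].
/v/ stays [v].
/d/ (between /v/ and /u/) fails the environment for rule 3, so it stays [d].
Rule 4 applies to /u/ (between /d/ and /l/: before a voiced consonant) → [uː].
/l/ — not in any rule's target class → [l].
/d/ — between /l/ and /a/; rule 3 does not apply here → [d].
/a/ meets the environment for rule 4 (before a voiced consonant) → [aː].
/w/ (word-final): no rule targets it → [w].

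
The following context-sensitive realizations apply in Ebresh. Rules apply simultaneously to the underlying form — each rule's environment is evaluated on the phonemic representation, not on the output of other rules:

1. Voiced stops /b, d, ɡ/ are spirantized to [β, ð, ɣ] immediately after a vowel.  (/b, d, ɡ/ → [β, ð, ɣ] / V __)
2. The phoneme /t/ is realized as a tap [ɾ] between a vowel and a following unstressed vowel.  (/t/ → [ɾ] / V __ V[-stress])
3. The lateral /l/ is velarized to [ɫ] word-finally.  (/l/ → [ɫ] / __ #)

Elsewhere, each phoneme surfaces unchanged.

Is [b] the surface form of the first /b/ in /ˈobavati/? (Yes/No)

No

/b/ — between /o/ and /a/, immediately after a vowel — surfaces as [β] (rule 1).
The actual realization is [β], not [b].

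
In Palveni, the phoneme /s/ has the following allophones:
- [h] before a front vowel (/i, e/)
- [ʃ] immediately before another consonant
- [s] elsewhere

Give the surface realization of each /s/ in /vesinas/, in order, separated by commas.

Occurrence 1 (position 3): before a front vowel (/i, e/) → [h].
Occurrence 2 (position 7): no conditioning environment matches → elsewhere allophone [s].

[h], [s]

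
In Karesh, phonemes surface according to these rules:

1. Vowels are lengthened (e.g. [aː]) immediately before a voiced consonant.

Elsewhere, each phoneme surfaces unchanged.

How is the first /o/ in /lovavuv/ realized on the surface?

/o/ (between /l/ and /v/) occurs before a voiced consonant → [oː] by rule 1.

[oː]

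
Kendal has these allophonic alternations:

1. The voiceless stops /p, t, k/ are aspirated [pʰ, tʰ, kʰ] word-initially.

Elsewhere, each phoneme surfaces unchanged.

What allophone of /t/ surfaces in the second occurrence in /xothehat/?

/t/ (word-final): rule 1 targets it, but not word-initially → unchanged [t].

[t]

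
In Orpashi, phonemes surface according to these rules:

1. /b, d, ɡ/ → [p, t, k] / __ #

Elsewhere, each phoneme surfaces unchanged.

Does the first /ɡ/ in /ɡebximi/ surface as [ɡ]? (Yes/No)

Yes

/ɡ/ — word-initial; rule 1 does not apply here → [ɡ].
The actual realization is [ɡ], which matches [ɡ].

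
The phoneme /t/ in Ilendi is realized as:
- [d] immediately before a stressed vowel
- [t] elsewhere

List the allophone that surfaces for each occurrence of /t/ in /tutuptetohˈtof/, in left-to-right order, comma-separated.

[t], [t], [t], [t], [d]

Occurrence 1 (position 1): no conditioning environment matches → elsewhere allophone [t].
Occurrence 2 (position 3): no conditioning environment matches → elsewhere allophone [t].
Occurrence 3 (position 6): no conditioning environment matches → elsewhere allophone [t].
Occurrence 4 (position 8): no conditioning environment matches → elsewhere allophone [t].
Occurrence 5 (position 11): immediately before a stressed vowel → [d].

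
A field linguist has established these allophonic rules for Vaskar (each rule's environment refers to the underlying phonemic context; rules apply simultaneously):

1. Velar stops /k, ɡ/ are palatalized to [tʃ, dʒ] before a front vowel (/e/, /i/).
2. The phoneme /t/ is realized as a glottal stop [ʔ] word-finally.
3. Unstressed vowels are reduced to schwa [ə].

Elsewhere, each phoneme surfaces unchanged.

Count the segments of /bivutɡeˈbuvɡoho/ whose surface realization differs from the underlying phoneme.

Segments that undergo a rule: /i/ → [ə] (rule 3); /u/ → [ə] (rule 3); /ɡ/ → [dʒ] (rule 1); /e/ → [ə] (rule 3); /o/ → [ə] (rule 3); /o/ → [ə] (rule 3).
All other segments surface unchanged.

6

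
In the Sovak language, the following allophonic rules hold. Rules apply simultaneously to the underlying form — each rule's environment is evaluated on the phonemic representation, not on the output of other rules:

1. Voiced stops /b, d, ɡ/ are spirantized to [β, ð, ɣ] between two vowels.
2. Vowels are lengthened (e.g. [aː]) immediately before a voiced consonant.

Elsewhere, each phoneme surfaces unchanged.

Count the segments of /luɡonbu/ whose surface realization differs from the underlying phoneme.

Segments that undergo a rule: /u/ → [uː] (rule 2); /ɡ/ → [ɣ] (rule 1); /o/ → [oː] (rule 2).
All other segments surface unchanged.

3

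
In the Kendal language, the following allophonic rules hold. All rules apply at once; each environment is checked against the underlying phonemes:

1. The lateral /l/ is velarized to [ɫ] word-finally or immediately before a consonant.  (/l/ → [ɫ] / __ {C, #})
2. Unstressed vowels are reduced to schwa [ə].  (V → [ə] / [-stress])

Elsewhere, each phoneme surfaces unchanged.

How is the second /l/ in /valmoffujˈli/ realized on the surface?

[l]

/l/ (between /j/ and /i/): rule 1 targets it, but not word-finally or immediately before a consonant → unchanged [l].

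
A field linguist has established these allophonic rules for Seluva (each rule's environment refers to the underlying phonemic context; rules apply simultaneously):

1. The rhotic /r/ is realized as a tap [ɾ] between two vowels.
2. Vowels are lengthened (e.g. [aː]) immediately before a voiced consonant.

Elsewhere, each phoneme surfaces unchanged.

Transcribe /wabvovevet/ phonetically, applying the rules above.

/w/ (word-initial): no rule targets it → [w].
Rule 2 applies to /a/ (between /w/ and /b/: before a voiced consonant) → [aː].
/b/ (between /a/ and /v/) is unaffected → [b].
/v/ (between /b/ and /o/): no rule targets it → [v].
Rule 2 applies to /o/ (between /v/ and /v/: before a voiced consonant) → [oː].
/v/ (between /o/ and /e/) is unaffected → [v].
/e/ meets the environment for rule 2 (before a voiced consonant) → [eː].
/v/ — not in any rule's target class → [v].
/e/ — between /v/ and /t/; rule 2 does not apply here → [e].
/t/ — not in any rule's target class → [t].

[waːbvoːveːvet]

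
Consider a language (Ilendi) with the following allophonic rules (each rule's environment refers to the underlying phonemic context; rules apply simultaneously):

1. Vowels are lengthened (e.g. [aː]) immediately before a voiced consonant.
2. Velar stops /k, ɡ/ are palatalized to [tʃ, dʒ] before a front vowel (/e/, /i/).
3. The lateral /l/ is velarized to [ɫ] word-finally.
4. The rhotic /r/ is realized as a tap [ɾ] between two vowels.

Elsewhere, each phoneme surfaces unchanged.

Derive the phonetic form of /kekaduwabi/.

Rule 2 applies to /k/ (word-initial: before a front vowel) → [tʃ].
/e/ (between /k/ and /k/): rule 1 targets it, but not before a voiced consonant → unchanged [e].
/k/ (between /e/ and /a/): rule 2 targets it, but not before a front vowel → unchanged [k].
/a/ (between /k/ and /d/) occurs before a voiced consonant → [aː] by rule 1.
/d/ (between /a/ and /u/) is unaffected → [d].
/u/ (between /d/ and /w/) occurs before a voiced consonant → [uː] by rule 1.
/w/ stays [w].
Rule 1 applies to /a/ (between /w/ and /b/: before a voiced consonant) → [aː].
/b/ stays [b].
/i/ (word-final) fails the environment for rule 1, so it stays [i].

[tʃekaːduːwaːbi]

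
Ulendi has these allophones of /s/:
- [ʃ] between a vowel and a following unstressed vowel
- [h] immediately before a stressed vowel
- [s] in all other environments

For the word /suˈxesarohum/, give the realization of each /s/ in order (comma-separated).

Occurrence 1 (position 1): no conditioning environment matches → elsewhere allophone [s].
Occurrence 2 (position 5): between a vowel and a following unstressed vowel → [ʃ].

[s], [ʃ]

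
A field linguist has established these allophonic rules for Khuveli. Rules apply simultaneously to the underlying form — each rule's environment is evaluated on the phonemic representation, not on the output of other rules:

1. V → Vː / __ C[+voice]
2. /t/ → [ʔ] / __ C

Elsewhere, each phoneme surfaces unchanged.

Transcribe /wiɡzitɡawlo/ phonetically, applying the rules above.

/w/ (word-initial) is unaffected → [w].
Rule 1 applies to /i/ (between /w/ and /ɡ/: before a voiced consonant) → [iː].
/ɡ/ (between /i/ and /z/) is unaffected → [ɡ].
/z/ (between /ɡ/ and /i/) is unaffected → [z].
/i/ (between /z/ and /t/) fails the environment for rule 1, so it stays [i].
/t/ — between /i/ and /ɡ/, immediately before a consonant — surfaces as [ʔ] (rule 2).
/ɡ/ stays [ɡ].
/a/ — between /ɡ/ and /w/, before a voiced consonant — surfaces as [aː] (rule 1).
/w/ (between /a/ and /l/): no rule targets it → [w].
/l/ (between /w/ and /o/) is unaffected → [l].
/o/ (word-final) is in the target of rule 1 but the environment (before a voiced consonant) is not met → [o].

[wiːɡziʔɡaːwlo]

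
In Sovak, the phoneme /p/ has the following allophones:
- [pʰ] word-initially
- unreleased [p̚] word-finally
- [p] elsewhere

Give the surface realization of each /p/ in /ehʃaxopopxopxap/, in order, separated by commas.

Occurrence 1 (position 7): no conditioning environment matches → elsewhere allophone [p].
Occurrence 2 (position 9): no conditioning environment matches → elsewhere allophone [p].
Occurrence 3 (position 12): no conditioning environment matches → elsewhere allophone [p].
Occurrence 4 (position 15): word-finally → [p̚].

[p], [p], [p], [p̚]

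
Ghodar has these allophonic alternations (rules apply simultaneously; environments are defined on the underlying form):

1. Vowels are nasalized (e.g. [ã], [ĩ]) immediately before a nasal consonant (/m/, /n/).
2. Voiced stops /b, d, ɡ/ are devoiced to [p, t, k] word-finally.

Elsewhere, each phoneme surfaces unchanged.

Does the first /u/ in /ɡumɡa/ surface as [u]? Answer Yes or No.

No

/u/ meets the environment for rule 1 (before a nasal consonant) → [ũ].
The actual realization is [ũ], not [u].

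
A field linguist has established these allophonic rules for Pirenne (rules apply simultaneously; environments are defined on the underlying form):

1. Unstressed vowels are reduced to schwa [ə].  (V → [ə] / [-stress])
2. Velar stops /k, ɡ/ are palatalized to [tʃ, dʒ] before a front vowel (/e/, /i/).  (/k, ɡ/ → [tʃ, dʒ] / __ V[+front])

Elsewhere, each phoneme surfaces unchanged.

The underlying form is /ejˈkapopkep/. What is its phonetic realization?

[əjˈkapəptʃəp]

/e/ (word-initial) occurs in an unstressed syllable → [ə] by rule 1.
/j/ — not in any rule's target class → [j].
/k/ (between /j/ and /a/) is in the target of rule 2 but the environment (before a front vowel) is not met → [k].
/a/ (between /k/ and /p/) fails the environment for rule 1, so it stays [a].
/p/ — not in any rule's target class → [p].
Rule 1 applies to /o/ (between /p/ and /p/: in an unstressed syllable) → [ə].
/p/ (between /o/ and /k/): no rule targets it → [p].
Rule 2 applies to /k/ (between /p/ and /e/: before a front vowel) → [tʃ].
/e/ (between /k/ and /p/): in an unstressed syllable, so rule 1 applies → [ə].
/p/ (word-final) is unaffected → [p].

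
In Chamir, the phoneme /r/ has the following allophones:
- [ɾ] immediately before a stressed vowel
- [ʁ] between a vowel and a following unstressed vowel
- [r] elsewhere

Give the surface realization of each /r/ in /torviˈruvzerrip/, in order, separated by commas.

[r], [ɾ], [r], [r]

Occurrence 1 (position 3): no conditioning environment matches → elsewhere allophone [r].
Occurrence 2 (position 6): immediately before a stressed vowel → [ɾ].
Occurrence 3 (position 11): no conditioning environment matches → elsewhere allophone [r].
Occurrence 4 (position 12): no conditioning environment matches → elsewhere allophone [r].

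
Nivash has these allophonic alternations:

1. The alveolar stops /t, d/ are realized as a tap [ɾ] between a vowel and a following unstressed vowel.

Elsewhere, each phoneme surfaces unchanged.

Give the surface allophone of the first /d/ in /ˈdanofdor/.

/d/ (word-initial): rule 1 targets it, but not between a vowel and a following unstressed vowel → unchanged [d].

[d]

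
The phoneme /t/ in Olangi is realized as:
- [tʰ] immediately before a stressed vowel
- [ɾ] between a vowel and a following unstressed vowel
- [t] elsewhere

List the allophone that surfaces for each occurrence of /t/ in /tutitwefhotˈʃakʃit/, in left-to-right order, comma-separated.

[t], [ɾ], [t], [t], [t]

Occurrence 1 (position 1): no conditioning environment matches → elsewhere allophone [t].
Occurrence 2 (position 3): between a vowel and an unstressed vowel → [ɾ].
Occurrence 3 (position 5): no conditioning environment matches → elsewhere allophone [t].
Occurrence 4 (position 11): no conditioning environment matches → elsewhere allophone [t].
Occurrence 5 (position 17): no conditioning environment matches → elsewhere allophone [t].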